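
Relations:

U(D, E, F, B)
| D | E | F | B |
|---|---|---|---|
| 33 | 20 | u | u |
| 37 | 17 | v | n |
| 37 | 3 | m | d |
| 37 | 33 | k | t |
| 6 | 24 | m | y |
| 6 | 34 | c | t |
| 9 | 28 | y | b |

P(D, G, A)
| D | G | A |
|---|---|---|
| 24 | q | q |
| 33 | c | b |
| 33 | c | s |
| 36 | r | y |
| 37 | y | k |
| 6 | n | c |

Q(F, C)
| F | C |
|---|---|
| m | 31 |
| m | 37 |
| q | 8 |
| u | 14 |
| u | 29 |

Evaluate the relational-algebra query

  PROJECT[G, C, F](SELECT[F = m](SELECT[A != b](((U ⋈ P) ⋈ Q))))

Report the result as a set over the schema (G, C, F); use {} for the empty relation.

{(n, 31, m), (n, 37, m), (y, 31, m), (y, 37, m)}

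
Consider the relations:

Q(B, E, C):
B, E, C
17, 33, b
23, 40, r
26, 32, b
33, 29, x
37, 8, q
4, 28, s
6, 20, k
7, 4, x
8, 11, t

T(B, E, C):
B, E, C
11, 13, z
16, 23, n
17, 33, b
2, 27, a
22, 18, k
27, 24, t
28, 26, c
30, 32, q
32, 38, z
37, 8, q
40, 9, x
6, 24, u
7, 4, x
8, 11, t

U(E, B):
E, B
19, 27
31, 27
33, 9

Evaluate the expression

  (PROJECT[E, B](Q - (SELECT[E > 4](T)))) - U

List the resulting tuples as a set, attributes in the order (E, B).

Filtering on E > 4 leaves {(11, 13, z), (16, 23, n), (17, 33, b), (2, 27, a), (22, 18, k), (27, 24, t), (28, 26, c), (30, 32, q), (32, 38, z), (37, 8, q), (40, 9, x), (6, 24, u), (8, 11, t)}.
Set difference of the two operands is {(23, 40, r), (26, 32, b), (33, 29, x), (4, 28, s), (6, 20, k), (7, 4, x)}.
Keep only column(s) E, B: {(20, 6), (28, 4), (29, 33), (32, 26), (4, 7), (40, 23)}
Set difference of the two operands is {(20, 6), (28, 4), (29, 33), (32, 26), (4, 7), (40, 23)}.

{(20, 6), (28, 4), (29, 33), (32, 26), (4, 7), (40, 23)}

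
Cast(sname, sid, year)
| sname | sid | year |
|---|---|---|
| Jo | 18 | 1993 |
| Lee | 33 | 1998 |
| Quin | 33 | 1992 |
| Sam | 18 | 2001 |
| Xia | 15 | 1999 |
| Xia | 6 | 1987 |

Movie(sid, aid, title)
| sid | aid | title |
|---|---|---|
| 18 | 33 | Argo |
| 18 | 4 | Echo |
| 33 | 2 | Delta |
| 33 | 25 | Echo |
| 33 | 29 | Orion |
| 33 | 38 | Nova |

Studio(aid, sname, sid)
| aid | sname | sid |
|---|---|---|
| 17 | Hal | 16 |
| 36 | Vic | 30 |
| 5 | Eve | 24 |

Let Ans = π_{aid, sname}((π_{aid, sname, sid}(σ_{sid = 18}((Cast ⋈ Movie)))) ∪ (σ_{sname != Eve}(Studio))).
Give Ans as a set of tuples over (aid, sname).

Cast ⋈ Movie (natural join on sid): {(Jo, 18, 1993, 33, Argo), (Jo, 18, 1993, 4, Echo), (Lee, 33, 1998, 2, Delta), (Lee, 33, 1998, 25, Echo), (Lee, 33, 1998, 29, Orion), (Lee, 33, 1998, 38, Nova), (Quin, 33, 1992, 2, Delta), (Quin, 33, 1992, 25, Echo), (Quin, 33, 1992, 29, Orion), (Quin, 33, 1992, 38, Nova), (Sam, 18, 2001, 33, Argo), (Sam, 18, 2001, 4, Echo)}
Apply σ_{sid = 18}; surviving tuples: {(Jo, 18, 1993, 33, Argo), (Jo, 18, 1993, 4, Echo), (Sam, 18, 2001, 33, Argo), (Sam, 18, 2001, 4, Echo)}
Projecting to aid, sname, sid: {(33, Jo, 18), (33, Sam, 18), (4, Jo, 18), (4, Sam, 18)}
Apply σ_{sname != Eve}; surviving tuples: {(17, Hal, 16), (36, Vic, 30)}
Taking the union: {(17, Hal, 16), (33, Jo, 18), (33, Sam, 18), (36, Vic, 30), (4, Jo, 18), (4, Sam, 18)}
Projecting to aid, sname: {(17, Hal), (33, Jo), (33, Sam), (36, Vic), (4, Jo), (4, Sam)}

{(17, Hal), (33, Jo), (33, Sam), (36, Vic), (4, Jo), (4, Sam)}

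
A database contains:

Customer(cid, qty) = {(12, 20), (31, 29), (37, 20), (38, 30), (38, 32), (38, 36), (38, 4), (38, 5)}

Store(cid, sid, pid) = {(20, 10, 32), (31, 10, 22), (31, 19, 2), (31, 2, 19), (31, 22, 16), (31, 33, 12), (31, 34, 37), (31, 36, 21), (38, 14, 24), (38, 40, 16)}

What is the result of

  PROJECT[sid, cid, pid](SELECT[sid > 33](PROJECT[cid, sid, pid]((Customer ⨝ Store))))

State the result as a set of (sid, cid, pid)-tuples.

Natural join on cid: {(31, 29, 10, 22), (31, 29, 19, 2), (31, 29, 2, 19), (31, 29, 22, 16), (31, 29, 33, 12), (31, 29, 34, 37), (31, 29, 36, 21), (38, 30, 14, 24), (38, 30, 40, 16), (38, 32, 14, 24), (38, 32, 40, 16), (38, 36, 14, 24), (38, 36, 40, 16), (38, 4, 14, 24), (38, 4, 40, 16), (38, 5, 14, 24), (38, 5, 40, 16)}
π_{cid, sid, pid} gives {(31, 10, 22), (31, 19, 2), (31, 2, 19), (31, 22, 16), (31, 33, 12), (31, 34, 37), (31, 36, 21), (38, 14, 24), (38, 40, 16)} (8 duplicate(s) eliminated).
Filtering on sid > 33 leaves {(31, 34, 37), (31, 36, 21), (38, 40, 16)}.
π_{sid, cid, pid} gives {(34, 31, 37), (36, 31, 21), (40, 38, 16)}.

{(34, 31, 37), (36, 31, 21), (40, 38, 16)}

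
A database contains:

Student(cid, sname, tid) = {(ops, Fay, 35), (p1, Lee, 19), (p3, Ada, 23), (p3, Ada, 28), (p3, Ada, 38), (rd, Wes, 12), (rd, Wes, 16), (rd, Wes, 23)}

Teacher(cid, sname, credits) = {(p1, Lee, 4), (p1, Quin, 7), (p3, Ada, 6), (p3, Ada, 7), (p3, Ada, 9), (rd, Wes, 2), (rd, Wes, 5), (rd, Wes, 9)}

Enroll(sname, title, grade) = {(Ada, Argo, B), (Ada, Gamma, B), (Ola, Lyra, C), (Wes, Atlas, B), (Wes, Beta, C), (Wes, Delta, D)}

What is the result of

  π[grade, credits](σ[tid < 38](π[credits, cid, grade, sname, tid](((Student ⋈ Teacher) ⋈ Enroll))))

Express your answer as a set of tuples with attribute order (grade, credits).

Joining Student and Teacher on cid, sname yields {(p1, Lee, 19, 4), (p3, Ada, 23, 6), (p3, Ada, 23, 7), (p3, Ada, 23, 9), (p3, Ada, 28, 6), (p3, Ada, 28, 7), (p3, Ada, 28, 9), (p3, Ada, 38, 6), (p3, Ada, 38, 7), (p3, Ada, 38, 9), (rd, Wes, 12, 2), (rd, Wes, 12, 5), (rd, Wes, 12, 9), (rd, Wes, 16, 2), (rd, Wes, 16, 5), (rd, Wes, 16, 9), (rd, Wes, 23, 2), (rd, Wes, 23, 5), (rd, Wes, 23, 9)}.
Joining (Student ⋈ Teacher) and Enroll on sname yields {(p3, Ada, 23, 6, Argo, B), (p3, Ada, 23, 6, Gamma, B), (p3, Ada, 23, 7, Argo, B), (p3, Ada, 23, 7, Gamma, B), (p3, Ada, 23, 9, Argo, B), (p3, Ada, 23, 9, Gamma, B), (p3, Ada, 28, 6, Argo, B), (p3, Ada, 28, 6, Gamma, B), (p3, Ada, 28, 7, Argo, B), (p3, Ada, 28, 7, Gamma, B), (p3, Ada, 28, 9, Argo, B), (p3, Ada, 28, 9, Gamma, B), (p3, Ada, 38, 6, Argo, B), (p3, Ada, 38, 6, Gamma, B), (p3, Ada, 38, 7, Argo, B), (p3, Ada, 38, 7, Gamma, B), (p3, Ada, 38, 9, Argo, B), (p3, Ada, 38, 9, Gamma, B), (rd, Wes, 12, 2, Atlas, B), (rd, Wes, 12, 2, Beta, C), (rd, Wes, 12, 2, Delta, D), (rd, Wes, 12, 5, Atlas, B), (rd, Wes, 12, 5, Beta, C), (rd, Wes, 12, 5, Delta, D), (rd, Wes, 12, 9, Atlas, B), (rd, Wes, 12, 9, Beta, C), (rd, Wes, 12, 9, Delta, D), (rd, Wes, 16, 2, Atlas, B), (rd, Wes, 16, 2, Beta, C), (rd, Wes, 16, 2, Delta, D), (rd, Wes, 16, 5, Atlas, B), (rd, Wes, 16, 5, Beta, C), (rd, Wes, 16, 5, Delta, D), (rd, Wes, 16, 9, Atlas, B), (rd, Wes, 16, 9, Beta, C), (rd, Wes, 16, 9, Delta, D), (rd, Wes, 23, 2, Atlas, B), (rd, Wes, 23, 2, Beta, C), (rd, Wes, 23, 2, Delta, D), (rd, Wes, 23, 5, Atlas, B), (rd, Wes, 23, 5, Beta, C), (rd, Wes, 23, 5, Delta, D), (rd, Wes, 23, 9, Atlas, B), (rd, Wes, 23, 9, Beta, C), (rd, Wes, 23, 9, Delta, D)}.
π_{credits, cid, grade, sname, tid} gives {(2, rd, B, Wes, 12), (2, rd, B, Wes, 16), (2, rd, B, Wes, 23), (2, rd, C, Wes, 12), (2, rd, C, Wes, 16), (2, rd, C, Wes, 23), (2, rd, D, Wes, 12), (2, rd, D, Wes, 16), (2, rd, D, Wes, 23), (5, rd, B, Wes, 12), (5, rd, B, Wes, 16), (5, rd, B, Wes, 23), (5, rd, C, Wes, 12), (5, rd, C, Wes, 16), (5, rd, C, Wes, 23), (5, rd, D, Wes, 12), (5, rd, D, Wes, 16), (5, rd, D, Wes, 23), (6, p3, B, Ada, 23), (6, p3, B, Ada, 28), (6, p3, B, Ada, 38), (7, p3, B, Ada, 23), (7, p3, B, Ada, 28), (7, p3, B, Ada, 38), (9, p3, B, Ada, 23), (9, p3, B, Ada, 28), (9, p3, B, Ada, 38), (9, rd, B, Wes, 12), (9, rd, B, Wes, 16), (9, rd, B, Wes, 23), (9, rd, C, Wes, 12), (9, rd, C, Wes, 16), (9, rd, C, Wes, 23), (9, rd, D, Wes, 12), (9, rd, D, Wes, 16), (9, rd, D, Wes, 23)} (9 duplicate(s) eliminated).
σ[tid < 38]: keep tuples satisfying tid < 38 → {(2, rd, B, Wes, 12), (2, rd, B, Wes, 16), (2, rd, B, Wes, 23), (2, rd, C, Wes, 12), (2, rd, C, Wes, 16), (2, rd, C, Wes, 23), (2, rd, D, Wes, 12), (2, rd, D, Wes, 16), (2, rd, D, Wes, 23), (5, rd, B, Wes, 12), (5, rd, B, Wes, 16), (5, rd, B, Wes, 23), (5, rd, C, Wes, 12), (5, rd, C, Wes, 16), (5, rd, C, Wes, 23), (5, rd, D, Wes, 12), (5, rd, D, Wes, 16), (5, rd, D, Wes, 23), (6, p3, B, Ada, 23), (6, p3, B, Ada, 28), (7, p3, B, Ada, 23), (7, p3, B, Ada, 28), (9, p3, B, Ada, 23), (9, p3, B, Ada, 28), (9, rd, B, Wes, 12), (9, rd, B, Wes, 16), (9, rd, B, Wes, 23), (9, rd, C, Wes, 12), (9, rd, C, Wes, 16), (9, rd, C, Wes, 23), (9, rd, D, Wes, 12), (9, rd, D, Wes, 16), (9, rd, D, Wes, 23)}
π_{grade, credits} gives {(B, 2), (B, 5), (B, 6), (B, 7), (B, 9), (C, 2), (C, 5), (C, 9), (D, 2), (D, 5), (D, 9)} (22 duplicate(s) eliminated).

{(B, 2), (B, 5), (B, 6), (B, 7), (B, 9), (C, 2), (C, 5), (C, 9), (D, 2), (D, 5), (D, 9)}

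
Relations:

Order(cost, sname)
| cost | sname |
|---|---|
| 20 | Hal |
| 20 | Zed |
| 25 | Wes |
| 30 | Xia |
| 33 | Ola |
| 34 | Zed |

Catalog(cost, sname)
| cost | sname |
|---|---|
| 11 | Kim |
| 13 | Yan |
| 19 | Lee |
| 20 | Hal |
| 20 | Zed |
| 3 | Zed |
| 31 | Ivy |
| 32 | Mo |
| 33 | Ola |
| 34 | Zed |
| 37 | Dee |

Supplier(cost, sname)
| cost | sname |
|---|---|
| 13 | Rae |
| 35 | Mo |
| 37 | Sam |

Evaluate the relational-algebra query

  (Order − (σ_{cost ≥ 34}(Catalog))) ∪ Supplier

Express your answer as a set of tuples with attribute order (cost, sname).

{(13, Rae), (20, Hal), (20, Zed), (25, Wes), (30, Xia), (33, Ola), (35, Mo), (37, Sam)}

Filtering on cost ≥ 34 leaves {(34, Zed), (37, Dee)}.
Set difference of the two operands is {(20, Hal), (20, Zed), (25, Wes), (30, Xia), (33, Ola)}.
Set union of the two operands is {(13, Rae), (20, Hal), (20, Zed), (25, Wes), (30, Xia), (33, Ola), (35, Mo), (37, Sam)}.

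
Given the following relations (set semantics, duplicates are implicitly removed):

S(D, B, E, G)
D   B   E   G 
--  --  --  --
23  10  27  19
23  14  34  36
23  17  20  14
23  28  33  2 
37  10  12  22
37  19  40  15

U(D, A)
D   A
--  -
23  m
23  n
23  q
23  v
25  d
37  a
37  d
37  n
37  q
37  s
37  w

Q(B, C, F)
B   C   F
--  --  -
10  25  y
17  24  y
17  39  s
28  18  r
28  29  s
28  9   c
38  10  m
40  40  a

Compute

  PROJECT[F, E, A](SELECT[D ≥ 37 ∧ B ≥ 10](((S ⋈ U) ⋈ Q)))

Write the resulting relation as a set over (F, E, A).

{(y, 12, a), (y, 12, d), (y, 12, n), (y, 12, q), (y, 12, s), (y, 12, w)}

Joining S and U on D yields {(23, 10, 27, 19, m), (23, 10, 27, 19, n), (23, 10, 27, 19, q), (23, 10, 27, 19, v), (23, 14, 34, 36, m), (23, 14, 34, 36, n), (23, 14, 34, 36, q), (23, 14, 34, 36, v), (23, 17, 20, 14, m), (23, 17, 20, 14, n), (23, 17, 20, 14, q), (23, 17, 20, 14, v), (23, 28, 33, 2, m), (23, 28, 33, 2, n), (23, 28, 33, 2, q), (23, 28, 33, 2, v), (37, 10, 12, 22, a), (37, 10, 12, 22, d), (37, 10, 12, 22, n), (37, 10, 12, 22, q), (37, 10, 12, 22, s), (37, 10, 12, 22, w), (37, 19, 40, 15, a), (37, 19, 40, 15, d), (37, 19, 40, 15, n), (37, 19, 40, 15, q), (37, 19, 40, 15, s), (37, 19, 40, 15, w)}.
Joining (S ⋈ U) and Q on B yields {(23, 10, 27, 19, m, 25, y), (23, 10, 27, 19, n, 25, y), (23, 10, 27, 19, q, 25, y), (23, 10, 27, 19, v, 25, y), (23, 17, 20, 14, m, 24, y), (23, 17, 20, 14, m, 39, s), (23, 17, 20, 14, n, 24, y), (23, 17, 20, 14, n, 39, s), (23, 17, 20, 14, q, 24, y), (23, 17, 20, 14, q, 39, s), (23, 17, 20, 14, v, 24, y), (23, 17, 20, 14, v, 39, s), (23, 28, 33, 2, m, 18, r), (23, 28, 33, 2, m, 29, s), (23, 28, 33, 2, m, 9, c), (23, 28, 33, 2, n, 18, r), (23, 28, 33, 2, n, 29, s), (23, 28, 33, 2, n, 9, c), (23, 28, 33, 2, q, 18, r), (23, 28, 33, 2, q, 29, s), (23, 28, 33, 2, q, 9, c), (23, 28, 33, 2, v, 18, r), (23, 28, 33, 2, v, 29, s), (23, 28, 33, 2, v, 9, c), (37, 10, 12, 22, a, 25, y), (37, 10, 12, 22, d, 25, y), (37, 10, 12, 22, n, 25, y), (37, 10, 12, 22, q, 25, y), (37, 10, 12, 22, s, 25, y), (37, 10, 12, 22, w, 25, y)}.
Apply σ_{D ≥ 37 ∧ B ≥ 10}; surviving tuples: {(37, 10, 12, 22, a, 25, y), (37, 10, 12, 22, d, 25, y), (37, 10, 12, 22, n, 25, y), (37, 10, 12, 22, q, 25, y), (37, 10, 12, 22, s, 25, y), (37, 10, 12, 22, w, 25, y)}
Keep only column(s) F, E, A: {(y, 12, a), (y, 12, d), (y, 12, n), (y, 12, q), (y, 12, s), (y, 12, w)}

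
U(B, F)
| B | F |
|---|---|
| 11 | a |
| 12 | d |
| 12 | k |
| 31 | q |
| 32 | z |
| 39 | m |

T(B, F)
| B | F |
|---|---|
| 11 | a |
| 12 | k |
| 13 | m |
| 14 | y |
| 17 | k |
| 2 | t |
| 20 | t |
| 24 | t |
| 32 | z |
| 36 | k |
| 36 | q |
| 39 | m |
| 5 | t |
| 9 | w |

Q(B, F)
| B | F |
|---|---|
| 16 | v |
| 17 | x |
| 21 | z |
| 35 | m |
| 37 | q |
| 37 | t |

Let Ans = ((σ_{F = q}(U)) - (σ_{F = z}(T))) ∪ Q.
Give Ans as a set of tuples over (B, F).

Apply σ_{F = q}; surviving tuples: {(31, q)}
Apply σ_{F = z}; surviving tuples: {(32, z)}
Difference: {(31, q)} with {(32, z)} → {(31, q)}
Union: {(31, q)} with {(16, v), (17, x), (21, z), (35, m), (37, q), (37, t)} → {(16, v), (17, x), (21, z), (31, q), (35, m), (37, q), (37, t)}

{(16, v), (17, x), (21, z), (31, q), (35, m), (37, q), (37, t)}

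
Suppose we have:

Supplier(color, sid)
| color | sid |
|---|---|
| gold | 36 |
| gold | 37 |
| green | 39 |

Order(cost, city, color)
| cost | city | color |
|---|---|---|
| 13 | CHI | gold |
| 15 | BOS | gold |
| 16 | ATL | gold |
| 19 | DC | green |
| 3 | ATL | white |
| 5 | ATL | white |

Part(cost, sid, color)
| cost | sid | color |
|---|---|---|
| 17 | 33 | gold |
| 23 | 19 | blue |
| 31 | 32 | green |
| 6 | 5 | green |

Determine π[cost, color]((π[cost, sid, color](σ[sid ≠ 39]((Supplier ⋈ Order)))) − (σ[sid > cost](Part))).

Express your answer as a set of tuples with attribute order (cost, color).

Natural join on color: {(gold, 36, 13, CHI), (gold, 36, 15, BOS), (gold, 36, 16, ATL), (gold, 37, 13, CHI), (gold, 37, 15, BOS), (gold, 37, 16, ATL), (green, 39, 19, DC)}
Selection sid ≠ 39: {(gold, 36, 13, CHI), (gold, 36, 15, BOS), (gold, 36, 16, ATL), (gold, 37, 13, CHI), (gold, 37, 15, BOS), (gold, 37, 16, ATL)}
Keep only column(s) cost, sid, color: {(13, 36, gold), (13, 37, gold), (15, 36, gold), (15, 37, gold), (16, 36, gold), (16, 37, gold)}
Selection sid > cost: {(17, 33, gold), (31, 32, green)}
Taking the difference: {(13, 36, gold), (13, 37, gold), (15, 36, gold), (15, 37, gold), (16, 36, gold), (16, 37, gold)}
Keep only column(s) cost, color (3 duplicate(s) eliminated): {(13, gold), (15, gold), (16, gold)}

{(13, gold), (15, gold), (16, gold)}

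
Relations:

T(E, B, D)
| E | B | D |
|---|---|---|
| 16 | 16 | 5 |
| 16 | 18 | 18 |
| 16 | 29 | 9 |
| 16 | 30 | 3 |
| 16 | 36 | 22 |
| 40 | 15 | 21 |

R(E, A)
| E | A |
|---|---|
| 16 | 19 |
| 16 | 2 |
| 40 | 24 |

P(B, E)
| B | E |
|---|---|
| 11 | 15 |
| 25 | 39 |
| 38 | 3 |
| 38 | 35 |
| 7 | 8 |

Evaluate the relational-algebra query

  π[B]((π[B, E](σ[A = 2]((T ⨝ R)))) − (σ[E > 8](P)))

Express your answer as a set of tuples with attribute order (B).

Joining T and R on E yields {(16, 16, 5, 19), (16, 16, 5, 2), (16, 18, 18, 19), (16, 18, 18, 2), (16, 29, 9, 19), (16, 29, 9, 2), (16, 30, 3, 19), (16, 30, 3, 2), (16, 36, 22, 19), (16, 36, 22, 2), (40, 15, 21, 24)}.
Selection A = 2: {(16, 16, 5, 2), (16, 18, 18, 2), (16, 29, 9, 2), (16, 30, 3, 2), (16, 36, 22, 2)}
π[B, E]: project onto (B, E) → {(16, 16), (18, 16), (29, 16), (30, 16), (36, 16)}
Selection E > 8: {(11, 15), (25, 39), (38, 35)}
Difference: {(16, 16), (18, 16), (29, 16), (30, 16), (36, 16)} with {(11, 15), (25, 39), (38, 35)} → {(16, 16), (18, 16), (29, 16), (30, 16), (36, 16)}
π[B]: project onto (B) → {16, 18, 29, 30, 36}

{16, 18, 29, 30, 36}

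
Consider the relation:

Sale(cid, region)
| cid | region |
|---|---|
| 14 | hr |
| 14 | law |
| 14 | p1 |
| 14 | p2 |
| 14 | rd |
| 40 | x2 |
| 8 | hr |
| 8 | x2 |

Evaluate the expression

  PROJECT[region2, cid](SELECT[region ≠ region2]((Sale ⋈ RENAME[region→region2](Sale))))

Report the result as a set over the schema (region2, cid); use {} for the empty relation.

ρ[region→region2]: schema becomes (cid, region2); tuples unchanged.
Sale ⋈ RENAME[region→region2](Sale) (natural join on cid): {(14, hr, hr), (14, hr, law), (14, hr, p1), (14, hr, p2), (14, hr, rd), (14, law, hr), (14, law, law), (14, law, p1), (14, law, p2), (14, law, rd), (14, p1, hr), (14, p1, law), (14, p1, p1), (14, p1, p2), (14, p1, rd), (14, p2, hr), (14, p2, law), (14, p2, p1), (14, p2, p2), (14, p2, rd), (14, rd, hr), (14, rd, law), (14, rd, p1), (14, rd, p2), (14, rd, rd), (40, x2, x2), (8, hr, hr), (8, hr, x2), (8, x2, hr), (8, x2, x2)}
σ[region ≠ region2]: keep tuples satisfying region ≠ region2 → {(14, hr, law), (14, hr, p1), (14, hr, p2), (14, hr, rd), (14, law, hr), (14, law, p1), (14, law, p2), (14, law, rd), (14, p1, hr), (14, p1, law), (14, p1, p2), (14, p1, rd), (14, p2, hr), (14, p2, law), (14, p2, p1), (14, p2, rd), (14, rd, hr), (14, rd, law), (14, rd, p1), (14, rd, p2), (8, hr, x2), (8, x2, hr)}
π[region2, cid]: project onto (region2, cid) (15 duplicate(s) eliminated) → {(hr, 14), (hr, 8), (law, 14), (p1, 14), (p2, 14), (rd, 14), (x2, 8)}

{(hr, 14), (hr, 8), (law, 14), (p1, 14), (p2, 14), (rd, 14), (x2, 8)}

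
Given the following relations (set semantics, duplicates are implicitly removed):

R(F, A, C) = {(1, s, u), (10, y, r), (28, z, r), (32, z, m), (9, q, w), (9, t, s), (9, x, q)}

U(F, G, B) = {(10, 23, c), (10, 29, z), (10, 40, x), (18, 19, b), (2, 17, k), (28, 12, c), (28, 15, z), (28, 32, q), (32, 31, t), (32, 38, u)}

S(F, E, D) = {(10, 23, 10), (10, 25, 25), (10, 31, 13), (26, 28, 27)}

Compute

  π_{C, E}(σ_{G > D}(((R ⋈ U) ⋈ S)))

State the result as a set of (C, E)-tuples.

Natural join on F: {(10, y, r, 23, c), (10, y, r, 29, z), (10, y, r, 40, x), (28, z, r, 12, c), (28, z, r, 15, z), (28, z, r, 32, q), (32, z, m, 31, t), (32, z, m, 38, u)}
Natural join on F: {(10, y, r, 23, c, 23, 10), (10, y, r, 23, c, 25, 25), (10, y, r, 23, c, 31, 13), (10, y, r, 29, z, 23, 10), (10, y, r, 29, z, 25, 25), (10, y, r, 29, z, 31, 13), (10, y, r, 40, x, 23, 10), (10, y, r, 40, x, 25, 25), (10, y, r, 40, x, 31, 13)}
Selection G > D: {(10, y, r, 23, c, 23, 10), (10, y, r, 23, c, 31, 13), (10, y, r, 29, z, 23, 10), (10, y, r, 29, z, 25, 25), (10, y, r, 29, z, 31, 13), (10, y, r, 40, x, 23, 10), (10, y, r, 40, x, 25, 25), (10, y, r, 40, x, 31, 13)}
π_{C, E} gives {(r, 23), (r, 25), (r, 31)} (5 duplicate(s) eliminated).

{(r, 23), (r, 25), (r, 31)}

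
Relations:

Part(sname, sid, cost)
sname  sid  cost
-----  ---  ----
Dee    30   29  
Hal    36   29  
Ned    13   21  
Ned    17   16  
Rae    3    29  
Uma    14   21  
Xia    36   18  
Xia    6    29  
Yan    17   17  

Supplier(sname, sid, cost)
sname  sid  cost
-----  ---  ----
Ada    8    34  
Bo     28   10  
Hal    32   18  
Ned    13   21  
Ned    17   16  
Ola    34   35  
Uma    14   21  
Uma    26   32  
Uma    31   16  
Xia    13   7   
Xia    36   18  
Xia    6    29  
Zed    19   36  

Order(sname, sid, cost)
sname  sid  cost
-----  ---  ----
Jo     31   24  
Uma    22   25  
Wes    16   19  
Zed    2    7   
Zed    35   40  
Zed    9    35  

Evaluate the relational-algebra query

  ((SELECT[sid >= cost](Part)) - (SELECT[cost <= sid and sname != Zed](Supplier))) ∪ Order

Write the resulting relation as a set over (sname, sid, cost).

σ[sid >= cost]: keep tuples satisfying sid >= cost → {(Dee, 30, 29), (Hal, 36, 29), (Ned, 17, 16), (Xia, 36, 18), (Yan, 17, 17)}
σ[cost <= sid and sname != Zed]: keep tuples satisfying cost <= sid and sname != Zed → {(Bo, 28, 10), (Hal, 32, 18), (Ned, 17, 16), (Uma, 31, 16), (Xia, 13, 7), (Xia, 36, 18)}
Set difference of the two operands is {(Dee, 30, 29), (Hal, 36, 29), (Yan, 17, 17)}.
Set union of the two operands is {(Dee, 30, 29), (Hal, 36, 29), (Jo, 31, 24), (Uma, 22, 25), (Wes, 16, 19), (Yan, 17, 17), (Zed, 2, 7), (Zed, 35, 40), (Zed, 9, 35)}.

{(Dee, 30, 29), (Hal, 36, 29), (Jo, 31, 24), (Uma, 22, 25), (Wes, 16, 19), (Yan, 17, 17), (Zed, 2, 7), (Zed, 35, 40), (Zed, 9, 35)}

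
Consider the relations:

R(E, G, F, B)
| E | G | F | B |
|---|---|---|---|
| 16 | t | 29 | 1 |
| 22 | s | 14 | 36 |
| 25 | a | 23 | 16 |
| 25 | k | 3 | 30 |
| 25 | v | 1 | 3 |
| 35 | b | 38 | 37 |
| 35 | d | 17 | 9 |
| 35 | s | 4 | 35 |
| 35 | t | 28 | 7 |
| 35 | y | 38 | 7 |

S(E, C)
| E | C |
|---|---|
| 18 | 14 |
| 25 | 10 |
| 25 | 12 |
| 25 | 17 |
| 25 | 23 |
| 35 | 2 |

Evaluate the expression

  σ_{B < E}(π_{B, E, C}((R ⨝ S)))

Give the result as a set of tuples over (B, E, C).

Joining R and S on E yields {(25, a, 23, 16, 10), (25, a, 23, 16, 12), (25, a, 23, 16, 17), (25, a, 23, 16, 23), (25, k, 3, 30, 10), (25, k, 3, 30, 12), (25, k, 3, 30, 17), (25, k, 3, 30, 23), (25, v, 1, 3, 10), (25, v, 1, 3, 12), (25, v, 1, 3, 17), (25, v, 1, 3, 23), (35, b, 38, 37, 2), (35, d, 17, 9, 2), (35, s, 4, 35, 2), (35, t, 28, 7, 2), (35, y, 38, 7, 2)}.
π_{B, E, C} gives {(16, 25, 10), (16, 25, 12), (16, 25, 17), (16, 25, 23), (3, 25, 10), (3, 25, 12), (3, 25, 17), (3, 25, 23), (30, 25, 10), (30, 25, 12), (30, 25, 17), (30, 25, 23), (35, 35, 2), (37, 35, 2), (7, 35, 2), (9, 35, 2)} (1 duplicate(s) eliminated).
σ[B < E]: keep tuples satisfying B < E → {(16, 25, 10), (16, 25, 12), (16, 25, 17), (16, 25, 23), (3, 25, 10), (3, 25, 12), (3, 25, 17), (3, 25, 23), (7, 35, 2), (9, 35, 2)}

{(16, 25, 10), (16, 25, 12), (16, 25, 17), (16, 25, 23), (3, 25, 10), (3, 25, 12), (3, 25, 17), (3, 25, 23), (7, 35, 2), (9, 35, 2)}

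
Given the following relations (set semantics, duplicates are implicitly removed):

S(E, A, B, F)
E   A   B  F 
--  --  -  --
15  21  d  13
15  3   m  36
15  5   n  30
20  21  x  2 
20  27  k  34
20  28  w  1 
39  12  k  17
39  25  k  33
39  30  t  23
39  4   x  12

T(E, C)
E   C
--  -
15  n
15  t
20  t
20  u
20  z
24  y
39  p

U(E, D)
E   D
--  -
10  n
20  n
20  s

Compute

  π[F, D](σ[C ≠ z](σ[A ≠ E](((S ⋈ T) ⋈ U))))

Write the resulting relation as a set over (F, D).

{(1, n), (1, s), (2, n), (2, s), (34, n), (34, s)}

S ⋈ T (natural join on E): {(15, 21, d, 13, n), (15, 21, d, 13, t), (15, 3, m, 36, n), (15, 3, m, 36, t), (15, 5, n, 30, n), (15, 5, n, 30, t), (20, 21, x, 2, t), (20, 21, x, 2, u), (20, 21, x, 2, z), (20, 27, k, 34, t), (20, 27, k, 34, u), (20, 27, k, 34, z), (20, 28, w, 1, t), (20, 28, w, 1, u), (20, 28, w, 1, z), (39, 12, k, 17, p), (39, 25, k, 33, p), (39, 30, t, 23, p), (39, 4, x, 12, p)}
(S ⋈ T) ⋈ U (natural join on E): {(20, 21, x, 2, t, n), (20, 21, x, 2, t, s), (20, 21, x, 2, u, n), (20, 21, x, 2, u, s), (20, 21, x, 2, z, n), (20, 21, x, 2, z, s), (20, 27, k, 34, t, n), (20, 27, k, 34, t, s), (20, 27, k, 34, u, n), (20, 27, k, 34, u, s), (20, 27, k, 34, z, n), (20, 27, k, 34, z, s), (20, 28, w, 1, t, n), (20, 28, w, 1, t, s), (20, 28, w, 1, u, n), (20, 28, w, 1, u, s), (20, 28, w, 1, z, n), (20, 28, w, 1, z, s)}
σ[A ≠ E]: keep tuples satisfying A ≠ E → {(20, 21, x, 2, t, n), (20, 21, x, 2, t, s), (20, 21, x, 2, u, n), (20, 21, x, 2, u, s), (20, 21, x, 2, z, n), (20, 21, x, 2, z, s), (20, 27, k, 34, t, n), (20, 27, k, 34, t, s), (20, 27, k, 34, u, n), (20, 27, k, 34, u, s), (20, 27, k, 34, z, n), (20, 27, k, 34, z, s), (20, 28, w, 1, t, n), (20, 28, w, 1, t, s), (20, 28, w, 1, u, n), (20, 28, w, 1, u, s), (20, 28, w, 1, z, n), (20, 28, w, 1, z, s)}
σ[C ≠ z]: keep tuples satisfying C ≠ z → {(20, 21, x, 2, t, n), (20, 21, x, 2, t, s), (20, 21, x, 2, u, n), (20, 21, x, 2, u, s), (20, 27, k, 34, t, n), (20, 27, k, 34, t, s), (20, 27, k, 34, u, n), (20, 27, k, 34, u, s), (20, 28, w, 1, t, n), (20, 28, w, 1, t, s), (20, 28, w, 1, u, n), (20, 28, w, 1, u, s)}
Keep only column(s) F, D (6 duplicate(s) eliminated): {(1, n), (1, s), (2, n), (2, s), (34, n), (34, s)}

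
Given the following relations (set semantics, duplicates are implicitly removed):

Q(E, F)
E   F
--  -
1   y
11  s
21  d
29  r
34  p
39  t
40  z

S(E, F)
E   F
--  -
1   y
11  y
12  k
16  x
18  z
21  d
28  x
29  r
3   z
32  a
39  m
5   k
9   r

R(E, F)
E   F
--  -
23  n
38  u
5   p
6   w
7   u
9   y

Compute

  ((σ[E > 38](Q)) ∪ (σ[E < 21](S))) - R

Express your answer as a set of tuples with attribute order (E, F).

σ[E > 38]: keep tuples satisfying E > 38 → {(39, t), (40, z)}
σ[E < 21]: keep tuples satisfying E < 21 → {(1, y), (11, y), (12, k), (16, x), (18, z), (3, z), (5, k), (9, r)}
Union: {(39, t), (40, z)} with {(1, y), (11, y), (12, k), (16, x), (18, z), (3, z), (5, k), (9, r)} → {(1, y), (11, y), (12, k), (16, x), (18, z), (3, z), (39, t), (40, z), (5, k), (9, r)}
Difference: {(1, y), (11, y), (12, k), (16, x), (18, z), (3, z), (39, t), (40, z), (5, k), (9, r)} with {(23, n), (38, u), (5, p), (6, w), (7, u), (9, y)} → {(1, y), (11, y), (12, k), (16, x), (18, z), (3, z), (39, t), (40, z), (5, k), (9, r)}

{(1, y), (11, y), (12, k), (16, x), (18, z), (3, z), (39, t), (40, z), (5, k), (9, r)}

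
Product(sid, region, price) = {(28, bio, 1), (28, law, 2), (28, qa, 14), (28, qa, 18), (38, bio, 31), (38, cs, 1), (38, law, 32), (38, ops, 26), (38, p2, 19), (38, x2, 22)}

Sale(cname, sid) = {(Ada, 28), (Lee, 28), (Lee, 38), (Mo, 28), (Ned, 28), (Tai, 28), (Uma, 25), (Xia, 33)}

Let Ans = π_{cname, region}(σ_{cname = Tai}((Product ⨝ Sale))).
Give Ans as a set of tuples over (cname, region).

{(Tai, bio), (Tai, law), (Tai, qa)}

Joining Product and Sale on sid yields {(28, bio, 1, Ada), (28, bio, 1, Lee), (28, bio, 1, Mo), (28, bio, 1, Ned), (28, bio, 1, Tai), (28, law, 2, Ada), (28, law, 2, Lee), (28, law, 2, Mo), (28, law, 2, Ned), (28, law, 2, Tai), (28, qa, 14, Ada), (28, qa, 14, Lee), (28, qa, 14, Mo), (28, qa, 14, Ned), (28, qa, 14, Tai), (28, qa, 18, Ada), (28, qa, 18, Lee), (28, qa, 18, Mo), (28, qa, 18, Ned), (28, qa, 18, Tai), (38, bio, 31, Lee), (38, cs, 1, Lee), (38, law, 32, Lee), (38, ops, 26, Lee), (38, p2, 19, Lee), (38, x2, 22, Lee)}.
Filtering on cname = Tai leaves {(28, bio, 1, Tai), (28, law, 2, Tai), (28, qa, 14, Tai), (28, qa, 18, Tai)}.
π[cname, region]: project onto (cname, region) (1 duplicate(s) eliminated) → {(Tai, bio), (Tai, law), (Tai, qa)}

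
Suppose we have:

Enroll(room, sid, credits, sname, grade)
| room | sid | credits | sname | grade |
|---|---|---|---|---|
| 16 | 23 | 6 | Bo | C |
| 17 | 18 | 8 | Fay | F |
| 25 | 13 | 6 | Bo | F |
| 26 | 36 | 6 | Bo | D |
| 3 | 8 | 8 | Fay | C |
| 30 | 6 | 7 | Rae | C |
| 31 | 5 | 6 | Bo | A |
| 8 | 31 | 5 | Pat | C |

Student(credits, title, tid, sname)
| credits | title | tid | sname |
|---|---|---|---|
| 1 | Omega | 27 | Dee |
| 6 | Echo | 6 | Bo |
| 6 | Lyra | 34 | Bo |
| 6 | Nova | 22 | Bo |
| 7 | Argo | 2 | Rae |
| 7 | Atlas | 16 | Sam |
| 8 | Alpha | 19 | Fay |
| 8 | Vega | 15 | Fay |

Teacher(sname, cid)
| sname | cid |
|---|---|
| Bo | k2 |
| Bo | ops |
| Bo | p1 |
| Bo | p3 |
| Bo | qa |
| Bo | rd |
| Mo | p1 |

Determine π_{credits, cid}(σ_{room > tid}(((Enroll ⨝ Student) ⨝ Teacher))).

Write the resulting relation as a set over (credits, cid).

{(6, k2), (6, ops), (6, p1), (6, p3), (6, qa), (6, rd)}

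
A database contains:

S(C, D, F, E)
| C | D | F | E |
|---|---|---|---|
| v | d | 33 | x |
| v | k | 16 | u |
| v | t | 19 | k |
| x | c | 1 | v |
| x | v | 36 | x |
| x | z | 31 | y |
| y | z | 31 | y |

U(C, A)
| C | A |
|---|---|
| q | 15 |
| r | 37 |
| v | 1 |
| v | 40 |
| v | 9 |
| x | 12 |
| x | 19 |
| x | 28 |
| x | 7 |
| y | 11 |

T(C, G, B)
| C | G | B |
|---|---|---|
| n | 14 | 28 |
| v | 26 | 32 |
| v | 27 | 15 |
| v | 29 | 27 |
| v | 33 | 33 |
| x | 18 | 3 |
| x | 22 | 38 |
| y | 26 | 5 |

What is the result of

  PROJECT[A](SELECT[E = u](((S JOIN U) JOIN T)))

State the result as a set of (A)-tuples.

{1, 40, 9}

Joining S and U on C yields {(v, d, 33, x, 1), (v, d, 33, x, 40), (v, d, 33, x, 9), (v, k, 16, u, 1), (v, k, 16, u, 40), (v, k, 16, u, 9), (v, t, 19, k, 1), (v, t, 19, k, 40), (v, t, 19, k, 9), (x, c, 1, v, 12), (x, c, 1, v, 19), (x, c, 1, v, 28), (x, c, 1, v, 7), (x, v, 36, x, 12), (x, v, 36, x, 19), (x, v, 36, x, 28), (x, v, 36, x, 7), (x, z, 31, y, 12), (x, z, 31, y, 19), (x, z, 31, y, 28), (x, z, 31, y, 7), (y, z, 31, y, 11)}.
Joining (S JOIN U) and T on C yields {(v, d, 33, x, 1, 26, 32), (v, d, 33, x, 1, 27, 15), (v, d, 33, x, 1, 29, 27), (v, d, 33, x, 1, 33, 33), (v, d, 33, x, 40, 26, 32), (v, d, 33, x, 40, 27, 15), (v, d, 33, x, 40, 29, 27), (v, d, 33, x, 40, 33, 33), (v, d, 33, x, 9, 26, 32), (v, d, 33, x, 9, 27, 15), (v, d, 33, x, 9, 29, 27), (v, d, 33, x, 9, 33, 33), (v, k, 16, u, 1, 26, 32), (v, k, 16, u, 1, 27, 15), (v, k, 16, u, 1, 29, 27), (v, k, 16, u, 1, 33, 33), (v, k, 16, u, 40, 26, 32), (v, k, 16, u, 40, 27, 15), (v, k, 16, u, 40, 29, 27), (v, k, 16, u, 40, 33, 33), (v, k, 16, u, 9, 26, 32), (v, k, 16, u, 9, 27, 15), (v, k, 16, u, 9, 29, 27), (v, k, 16, u, 9, 33, 33), (v, t, 19, k, 1, 26, 32), (v, t, 19, k, 1, 27, 15), (v, t, 19, k, 1, 29, 27), (v, t, 19, k, 1, 33, 33), (v, t, 19, k, 40, 26, 32), (v, t, 19, k, 40, 27, 15), (v, t, 19, k, 40, 29, 27), (v, t, 19, k, 40, 33, 33), (v, t, 19, k, 9, 26, 32), (v, t, 19, k, 9, 27, 15), (v, t, 19, k, 9, 29, 27), (v, t, 19, k, 9, 33, 33), (x, c, 1, v, 12, 18, 3), (x, c, 1, v, 12, 22, 38), (x, c, 1, v, 19, 18, 3), (x, c, 1, v, 19, 22, 38), (x, c, 1, v, 28, 18, 3), (x, c, 1, v, 28, 22, 38), (x, c, 1, v, 7, 18, 3), (x, c, 1, v, 7, 22, 38), (x, v, 36, x, 12, 18, 3), (x, v, 36, x, 12, 22, 38), (x, v, 36, x, 19, 18, 3), (x, v, 36, x, 19, 22, 38), (x, v, 36, x, 28, 18, 3), (x, v, 36, x, 28, 22, 38), (x, v, 36, x, 7, 18, 3), (x, v, 36, x, 7, 22, 38), (x, z, 31, y, 12, 18, 3), (x, z, 31, y, 12, 22, 38), (x, z, 31, y, 19, 18, 3), (x, z, 31, y, 19, 22, 38), (x, z, 31, y, 28, 18, 3), (x, z, 31, y, 28, 22, 38), (x, z, 31, y, 7, 18, 3), (x, z, 31, y, 7, 22, 38), (y, z, 31, y, 11, 26, 5)}.
Filtering on E = u leaves {(v, k, 16, u, 1, 26, 32), (v, k, 16, u, 1, 27, 15), (v, k, 16, u, 1, 29, 27), (v, k, 16, u, 1, 33, 33), (v, k, 16, u, 40, 26, 32), (v, k, 16, u, 40, 27, 15), (v, k, 16, u, 40, 29, 27), (v, k, 16, u, 40, 33, 33), (v, k, 16, u, 9, 26, 32), (v, k, 16, u, 9, 27, 15), (v, k, 16, u, 9, 29, 27), (v, k, 16, u, 9, 33, 33)}.
π[A]: project onto (A) (9 duplicate(s) eliminated) → {1, 40, 9}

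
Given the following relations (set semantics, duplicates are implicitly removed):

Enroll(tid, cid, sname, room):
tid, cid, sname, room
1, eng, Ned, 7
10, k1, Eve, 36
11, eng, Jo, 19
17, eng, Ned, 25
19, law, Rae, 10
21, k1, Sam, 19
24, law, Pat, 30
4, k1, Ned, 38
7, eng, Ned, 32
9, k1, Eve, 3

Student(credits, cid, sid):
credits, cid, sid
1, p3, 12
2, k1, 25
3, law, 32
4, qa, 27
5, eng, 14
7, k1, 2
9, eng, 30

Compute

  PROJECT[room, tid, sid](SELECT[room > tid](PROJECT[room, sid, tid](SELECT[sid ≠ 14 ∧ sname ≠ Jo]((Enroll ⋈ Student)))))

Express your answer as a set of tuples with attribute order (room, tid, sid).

Natural join on cid: {(1, eng, Ned, 7, 5, 14), (1, eng, Ned, 7, 9, 30), (10, k1, Eve, 36, 2, 25), (10, k1, Eve, 36, 7, 2), (11, eng, Jo, 19, 5, 14), (11, eng, Jo, 19, 9, 30), (17, eng, Ned, 25, 5, 14), (17, eng, Ned, 25, 9, 30), (19, law, Rae, 10, 3, 32), (21, k1, Sam, 19, 2, 25), (21, k1, Sam, 19, 7, 2), (24, law, Pat, 30, 3, 32), (4, k1, Ned, 38, 2, 25), (4, k1, Ned, 38, 7, 2), (7, eng, Ned, 32, 5, 14), (7, eng, Ned, 32, 9, 30), (9, k1, Eve, 3, 2, 25), (9, k1, Eve, 3, 7, 2)}
Filtering on sid ≠ 14 ∧ sname ≠ Jo leaves {(1, eng, Ned, 7, 9, 30), (10, k1, Eve, 36, 2, 25), (10, k1, Eve, 36, 7, 2), (17, eng, Ned, 25, 9, 30), (19, law, Rae, 10, 3, 32), (21, k1, Sam, 19, 2, 25), (21, k1, Sam, 19, 7, 2), (24, law, Pat, 30, 3, 32), (4, k1, Ned, 38, 2, 25), (4, k1, Ned, 38, 7, 2), (7, eng, Ned, 32, 9, 30), (9, k1, Eve, 3, 2, 25), (9, k1, Eve, 3, 7, 2)}.
Projecting to room, sid, tid: {(10, 32, 19), (19, 2, 21), (19, 25, 21), (25, 30, 17), (3, 2, 9), (3, 25, 9), (30, 32, 24), (32, 30, 7), (36, 2, 10), (36, 25, 10), (38, 2, 4), (38, 25, 4), (7, 30, 1)}
Filtering on room > tid leaves {(25, 30, 17), (30, 32, 24), (32, 30, 7), (36, 2, 10), (36, 25, 10), (38, 2, 4), (38, 25, 4), (7, 30, 1)}.
Projecting to room, tid, sid: {(25, 17, 30), (30, 24, 32), (32, 7, 30), (36, 10, 2), (36, 10, 25), (38, 4, 2), (38, 4, 25), (7, 1, 30)}

{(25, 17, 30), (30, 24, 32), (32, 7, 30), (36, 10, 2), (36, 10, 25), (38, 4, 2), (38, 4, 25), (7, 1, 30)}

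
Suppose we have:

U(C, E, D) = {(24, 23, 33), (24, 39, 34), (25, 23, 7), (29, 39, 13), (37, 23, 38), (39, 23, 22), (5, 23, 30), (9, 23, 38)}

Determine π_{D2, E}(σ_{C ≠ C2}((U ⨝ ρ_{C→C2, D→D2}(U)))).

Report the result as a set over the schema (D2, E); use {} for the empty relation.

{(13, 39), (22, 23), (30, 23), (33, 23), (34, 39), (38, 23), (7, 23)}

ρ[C→C2, D→D2]: schema becomes (C2, E, D2); tuples unchanged.
U ⋈ ρ_{C→C2, D→D2}(U) (natural join on E): {(24, 23, 33, 24, 33), (24, 23, 33, 25, 7), (24, 23, 33, 37, 38), (24, 23, 33, 39, 22), (24, 23, 33, 5, 30), (24, 23, 33, 9, 38), (24, 39, 34, 24, 34), (24, 39, 34, 29, 13), (25, 23, 7, 24, 33), (25, 23, 7, 25, 7), (25, 23, 7, 37, 38), (25, 23, 7, 39, 22), (25, 23, 7, 5, 30), (25, 23, 7, 9, 38), (29, 39, 13, 24, 34), (29, 39, 13, 29, 13), (37, 23, 38, 24, 33), (37, 23, 38, 25, 7), (37, 23, 38, 37, 38), (37, 23, 38, 39, 22), (37, 23, 38, 5, 30), (37, 23, 38, 9, 38), (39, 23, 22, 24, 33), (39, 23, 22, 25, 7), (39, 23, 22, 37, 38), (39, 23, 22, 39, 22), (39, 23, 22, 5, 30), (39, 23, 22, 9, 38), (5, 23, 30, 24, 33), (5, 23, 30, 25, 7), (5, 23, 30, 37, 38), (5, 23, 30, 39, 22), (5, 23, 30, 5, 30), (5, 23, 30, 9, 38), (9, 23, 38, 24, 33), (9, 23, 38, 25, 7), (9, 23, 38, 37, 38), (9, 23, 38, 39, 22), (9, 23, 38, 5, 30), (9, 23, 38, 9, 38)}
Apply σ_{C ≠ C2}; surviving tuples: {(24, 23, 33, 25, 7), (24, 23, 33, 37, 38), (24, 23, 33, 39, 22), (24, 23, 33, 5, 30), (24, 23, 33, 9, 38), (24, 39, 34, 29, 13), (25, 23, 7, 24, 33), (25, 23, 7, 37, 38), (25, 23, 7, 39, 22), (25, 23, 7, 5, 30), (25, 23, 7, 9, 38), (29, 39, 13, 24, 34), (37, 23, 38, 24, 33), (37, 23, 38, 25, 7), (37, 23, 38, 39, 22), (37, 23, 38, 5, 30), (37, 23, 38, 9, 38), (39, 23, 22, 24, 33), (39, 23, 22, 25, 7), (39, 23, 22, 37, 38), (39, 23, 22, 5, 30), (39, 23, 22, 9, 38), (5, 23, 30, 24, 33), (5, 23, 30, 25, 7), (5, 23, 30, 37, 38), (5, 23, 30, 39, 22), (5, 23, 30, 9, 38), (9, 23, 38, 24, 33), (9, 23, 38, 25, 7), (9, 23, 38, 37, 38), (9, 23, 38, 39, 22), (9, 23, 38, 5, 30)}
Projecting to D2, E (25 duplicate(s) eliminated): {(13, 39), (22, 23), (30, 23), (33, 23), (34, 39), (38, 23), (7, 23)}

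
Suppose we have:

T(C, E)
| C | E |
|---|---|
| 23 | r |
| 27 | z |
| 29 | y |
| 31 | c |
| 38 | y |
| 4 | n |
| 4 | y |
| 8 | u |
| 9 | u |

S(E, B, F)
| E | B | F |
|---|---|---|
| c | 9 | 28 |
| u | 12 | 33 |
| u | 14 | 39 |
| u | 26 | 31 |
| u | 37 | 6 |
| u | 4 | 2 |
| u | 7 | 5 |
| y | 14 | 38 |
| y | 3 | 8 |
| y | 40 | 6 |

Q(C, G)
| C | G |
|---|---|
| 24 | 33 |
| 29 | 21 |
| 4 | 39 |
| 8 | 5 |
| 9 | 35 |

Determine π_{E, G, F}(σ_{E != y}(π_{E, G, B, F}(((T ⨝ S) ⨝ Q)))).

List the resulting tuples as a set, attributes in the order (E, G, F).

Joining T and S on E yields {(29, y, 14, 38), (29, y, 3, 8), (29, y, 40, 6), (31, c, 9, 28), (38, y, 14, 38), (38, y, 3, 8), (38, y, 40, 6), (4, y, 14, 38), (4, y, 3, 8), (4, y, 40, 6), (8, u, 12, 33), (8, u, 14, 39), (8, u, 26, 31), (8, u, 37, 6), (8, u, 4, 2), (8, u, 7, 5), (9, u, 12, 33), (9, u, 14, 39), (9, u, 26, 31), (9, u, 37, 6), (9, u, 4, 2), (9, u, 7, 5)}.
Joining (T ⨝ S) and Q on C yields {(29, y, 14, 38, 21), (29, y, 3, 8, 21), (29, y, 40, 6, 21), (4, y, 14, 38, 39), (4, y, 3, 8, 39), (4, y, 40, 6, 39), (8, u, 12, 33, 5), (8, u, 14, 39, 5), (8, u, 26, 31, 5), (8, u, 37, 6, 5), (8, u, 4, 2, 5), (8, u, 7, 5, 5), (9, u, 12, 33, 35), (9, u, 14, 39, 35), (9, u, 26, 31, 35), (9, u, 37, 6, 35), (9, u, 4, 2, 35), (9, u, 7, 5, 35)}.
π[E, G, B, F]: project onto (E, G, B, F) → {(u, 35, 12, 33), (u, 35, 14, 39), (u, 35, 26, 31), (u, 35, 37, 6), (u, 35, 4, 2), (u, 35, 7, 5), (u, 5, 12, 33), (u, 5, 14, 39), (u, 5, 26, 31), (u, 5, 37, 6), (u, 5, 4, 2), (u, 5, 7, 5), (y, 21, 14, 38), (y, 21, 3, 8), (y, 21, 40, 6), (y, 39, 14, 38), (y, 39, 3, 8), (y, 39, 40, 6)}
Apply σ_{E != y}; surviving tuples: {(u, 35, 12, 33), (u, 35, 14, 39), (u, 35, 26, 31), (u, 35, 37, 6), (u, 35, 4, 2), (u, 35, 7, 5), (u, 5, 12, 33), (u, 5, 14, 39), (u, 5, 26, 31), (u, 5, 37, 6), (u, 5, 4, 2), (u, 5, 7, 5)}
π[E, G, F]: project onto (E, G, F) → {(u, 35, 2), (u, 35, 31), (u, 35, 33), (u, 35, 39), (u, 35, 5), (u, 35, 6), (u, 5, 2), (u, 5, 31), (u, 5, 33), (u, 5, 39), (u, 5, 5), (u, 5, 6)}

{(u, 35, 2), (u, 35, 31), (u, 35, 33), (u, 35, 39), (u, 35, 5), (u, 35, 6), (u, 5, 2), (u, 5, 31), (u, 5, 33), (u, 5, 39), (u, 5, 5), (u, 5, 6)}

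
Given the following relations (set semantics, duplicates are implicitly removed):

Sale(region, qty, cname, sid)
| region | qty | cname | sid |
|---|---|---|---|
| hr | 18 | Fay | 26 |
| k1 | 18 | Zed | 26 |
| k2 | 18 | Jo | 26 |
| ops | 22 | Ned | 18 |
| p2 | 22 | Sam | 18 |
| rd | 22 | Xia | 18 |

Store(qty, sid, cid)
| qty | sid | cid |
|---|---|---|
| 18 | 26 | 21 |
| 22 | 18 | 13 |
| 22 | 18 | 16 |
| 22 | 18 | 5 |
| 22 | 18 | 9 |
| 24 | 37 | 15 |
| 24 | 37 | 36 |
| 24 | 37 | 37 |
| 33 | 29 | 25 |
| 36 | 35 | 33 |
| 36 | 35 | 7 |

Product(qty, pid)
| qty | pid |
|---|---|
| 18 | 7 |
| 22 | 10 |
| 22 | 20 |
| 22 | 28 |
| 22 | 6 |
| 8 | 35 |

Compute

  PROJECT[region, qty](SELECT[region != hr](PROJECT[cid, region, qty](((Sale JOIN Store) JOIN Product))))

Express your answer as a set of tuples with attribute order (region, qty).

{(k1, 18), (k2, 18), (ops, 22), (p2, 22), (rd, 22)}

Sale ⋈ Store (natural join on qty, sid): {(hr, 18, Fay, 26, 21), (k1, 18, Zed, 26, 21), (k2, 18, Jo, 26, 21), (ops, 22, Ned, 18, 13), (ops, 22, Ned, 18, 16), (ops, 22, Ned, 18, 5), (ops, 22, Ned, 18, 9), (p2, 22, Sam, 18, 13), (p2, 22, Sam, 18, 16), (p2, 22, Sam, 18, 5), (p2, 22, Sam, 18, 9), (rd, 22, Xia, 18, 13), (rd, 22, Xia, 18, 16), (rd, 22, Xia, 18, 5), (rd, 22, Xia, 18, 9)}
(Sale JOIN Store) ⋈ Product (natural join on qty): {(hr, 18, Fay, 26, 21, 7), (k1, 18, Zed, 26, 21, 7), (k2, 18, Jo, 26, 21, 7), (ops, 22, Ned, 18, 13, 10), (ops, 22, Ned, 18, 13, 20), (ops, 22, Ned, 18, 13, 28), (ops, 22, Ned, 18, 13, 6), (ops, 22, Ned, 18, 16, 10), (ops, 22, Ned, 18, 16, 20), (ops, 22, Ned, 18, 16, 28), (ops, 22, Ned, 18, 16, 6), (ops, 22, Ned, 18, 5, 10), (ops, 22, Ned, 18, 5, 20), (ops, 22, Ned, 18, 5, 28), (ops, 22, Ned, 18, 5, 6), (ops, 22, Ned, 18, 9, 10), (ops, 22, Ned, 18, 9, 20), (ops, 22, Ned, 18, 9, 28), (ops, 22, Ned, 18, 9, 6), (p2, 22, Sam, 18, 13, 10), (p2, 22, Sam, 18, 13, 20), (p2, 22, Sam, 18, 13, 28), (p2, 22, Sam, 18, 13, 6), (p2, 22, Sam, 18, 16, 10), (p2, 22, Sam, 18, 16, 20), (p2, 22, Sam, 18, 16, 28), (p2, 22, Sam, 18, 16, 6), (p2, 22, Sam, 18, 5, 10), (p2, 22, Sam, 18, 5, 20), (p2, 22, Sam, 18, 5, 28), (p2, 22, Sam, 18, 5, 6), (p2, 22, Sam, 18, 9, 10), (p2, 22, Sam, 18, 9, 20), (p2, 22, Sam, 18, 9, 28), (p2, 22, Sam, 18, 9, 6), (rd, 22, Xia, 18, 13, 10), (rd, 22, Xia, 18, 13, 20), (rd, 22, Xia, 18, 13, 28), (rd, 22, Xia, 18, 13, 6), (rd, 22, Xia, 18, 16, 10), (rd, 22, Xia, 18, 16, 20), (rd, 22, Xia, 18, 16, 28), (rd, 22, Xia, 18, 16, 6), (rd, 22, Xia, 18, 5, 10), (rd, 22, Xia, 18, 5, 20), (rd, 22, Xia, 18, 5, 28), (rd, 22, Xia, 18, 5, 6), (rd, 22, Xia, 18, 9, 10), (rd, 22, Xia, 18, 9, 20), (rd, 22, Xia, 18, 9, 28), (rd, 22, Xia, 18, 9, 6)}
Projecting to cid, region, qty (36 duplicate(s) eliminated): {(13, ops, 22), (13, p2, 22), (13, rd, 22), (16, ops, 22), (16, p2, 22), (16, rd, 22), (21, hr, 18), (21, k1, 18), (21, k2, 18), (5, ops, 22), (5, p2, 22), (5, rd, 22), (9, ops, 22), (9, p2, 22), (9, rd, 22)}
Filtering on region != hr leaves {(13, ops, 22), (13, p2, 22), (13, rd, 22), (16, ops, 22), (16, p2, 22), (16, rd, 22), (21, k1, 18), (21, k2, 18), (5, ops, 22), (5, p2, 22), (5, rd, 22), (9, ops, 22), (9, p2, 22), (9, rd, 22)}.
Projecting to region, qty (9 duplicate(s) eliminated): {(k1, 18), (k2, 18), (ops, 22), (p2, 22), (rd, 22)}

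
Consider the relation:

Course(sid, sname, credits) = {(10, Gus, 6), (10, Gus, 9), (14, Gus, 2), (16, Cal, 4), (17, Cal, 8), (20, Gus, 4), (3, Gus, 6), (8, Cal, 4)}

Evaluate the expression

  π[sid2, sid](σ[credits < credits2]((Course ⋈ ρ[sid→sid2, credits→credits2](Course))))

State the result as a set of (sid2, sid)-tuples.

{(10, 10), (10, 14), (10, 20), (10, 3), (17, 16), (17, 8), (20, 14), (3, 14), (3, 20)}

ρ[sid→sid2, credits→credits2]: schema becomes (sid2, sname, credits2); tuples unchanged.
Joining Course and ρ[sid→sid2, credits→credits2](Course) on sname yields {(10, Gus, 6, 10, 6), (10, Gus, 6, 10, 9), (10, Gus, 6, 14, 2), (10, Gus, 6, 20, 4), (10, Gus, 6, 3, 6), (10, Gus, 9, 10, 6), (10, Gus, 9, 10, 9), (10, Gus, 9, 14, 2), (10, Gus, 9, 20, 4), (10, Gus, 9, 3, 6), (14, Gus, 2, 10, 6), (14, Gus, 2, 10, 9), (14, Gus, 2, 14, 2), (14, Gus, 2, 20, 4), (14, Gus, 2, 3, 6), (16, Cal, 4, 16, 4), (16, Cal, 4, 17, 8), (16, Cal, 4, 8, 4), (17, Cal, 8, 16, 4), (17, Cal, 8, 17, 8), (17, Cal, 8, 8, 4), (20, Gus, 4, 10, 6), (20, Gus, 4, 10, 9), (20, Gus, 4, 14, 2), (20, Gus, 4, 20, 4), (20, Gus, 4, 3, 6), (3, Gus, 6, 10, 6), (3, Gus, 6, 10, 9), (3, Gus, 6, 14, 2), (3, Gus, 6, 20, 4), (3, Gus, 6, 3, 6), (8, Cal, 4, 16, 4), (8, Cal, 4, 17, 8), (8, Cal, 4, 8, 4)}.
Filtering on credits < credits2 leaves {(10, Gus, 6, 10, 9), (14, Gus, 2, 10, 6), (14, Gus, 2, 10, 9), (14, Gus, 2, 20, 4), (14, Gus, 2, 3, 6), (16, Cal, 4, 17, 8), (20, Gus, 4, 10, 6), (20, Gus, 4, 10, 9), (20, Gus, 4, 3, 6), (3, Gus, 6, 10, 9), (8, Cal, 4, 17, 8)}.
Keep only column(s) sid2, sid (2 duplicate(s) eliminated): {(10, 10), (10, 14), (10, 20), (10, 3), (17, 16), (17, 8), (20, 14), (3, 14), (3, 20)}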